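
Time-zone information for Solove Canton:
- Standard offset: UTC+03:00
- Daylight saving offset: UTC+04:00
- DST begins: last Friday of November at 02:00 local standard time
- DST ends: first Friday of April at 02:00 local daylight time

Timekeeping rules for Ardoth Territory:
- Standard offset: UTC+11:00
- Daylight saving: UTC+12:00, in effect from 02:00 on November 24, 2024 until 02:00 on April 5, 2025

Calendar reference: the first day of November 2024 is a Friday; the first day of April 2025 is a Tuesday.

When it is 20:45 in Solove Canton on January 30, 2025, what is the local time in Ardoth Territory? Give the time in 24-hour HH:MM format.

04:45

1 November 2024 is a Friday, so Fridays fall on 1, 8, 15, 22, 29; the last is November 29.
1 April 2025 is a Tuesday, so the first Friday is April 4.
January 30, 2025 falls between 29 November 2024 and 4 April 2025, so daylight saving is in effect and Solove Canton is at UTC+04:00.
20:45 Solove Canton − 4h = 16:45 UTC.
At the standard offset (UTC+11:00), 16:45 UTC + 11h = 03:45 Ardoth Territory standard time (rolling into the next day, 31 January 2025).
The standard-time date in Ardoth Territory, January 31, 2025, lies within the daylight-saving period (24 November 2024 – 5 April 2025), so Ardoth Territory is on daylight time, UTC+12:00.
16:45 UTC + 12h = 04:45 Ardoth Territory (rolling into the next day, 31 January 2025).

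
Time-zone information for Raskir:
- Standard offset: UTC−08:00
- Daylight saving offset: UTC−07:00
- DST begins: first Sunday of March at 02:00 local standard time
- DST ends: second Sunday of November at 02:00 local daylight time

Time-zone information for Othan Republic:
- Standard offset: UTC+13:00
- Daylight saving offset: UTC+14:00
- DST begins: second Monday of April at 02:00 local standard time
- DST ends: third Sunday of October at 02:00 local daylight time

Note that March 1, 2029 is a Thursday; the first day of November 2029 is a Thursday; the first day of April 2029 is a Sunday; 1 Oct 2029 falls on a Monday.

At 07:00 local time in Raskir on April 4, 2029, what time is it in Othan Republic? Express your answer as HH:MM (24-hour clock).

1 March 2029 is a Thursday, so the first Sunday is March 4.
1 November 2029 is a Thursday, so the first Sunday is November 4 and the second is November 11.
Daylight saving runs 4 March – 11 November; April 4, 2029 is inside that window, so Raskir is at UTC−07:00.
07:00 Raskir + 7h = 14:00 UTC.
1 April 2029 is a Sunday, so the first Monday is April 2 and the second is April 9.
1 October 2029 is a Monday, so the first Sunday is October 7 and the third is October 21.
At the standard offset (UTC+13:00), 14:00 UTC + 13h = 03:00 Othan Republic standard time (rolling into the next day, 5 April 2029).
The standard-time date in Othan Republic, April 5, 2029, does not fall between 9 April and 21 October, so daylight saving is not in effect and Othan Republic is at UTC+13:00.
14:00 UTC + 13h = 03:00 Othan Republic (rolling into the next day, 5 April 2029).

03:00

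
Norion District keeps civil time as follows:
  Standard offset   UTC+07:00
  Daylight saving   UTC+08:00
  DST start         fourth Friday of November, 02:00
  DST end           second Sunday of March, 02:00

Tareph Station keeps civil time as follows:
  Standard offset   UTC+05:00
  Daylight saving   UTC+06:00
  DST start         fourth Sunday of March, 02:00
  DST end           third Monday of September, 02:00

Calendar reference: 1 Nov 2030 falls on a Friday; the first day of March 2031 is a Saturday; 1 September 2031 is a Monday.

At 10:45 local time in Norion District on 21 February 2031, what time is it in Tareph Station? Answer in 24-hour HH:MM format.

1 November 2030 is a Friday, so the first Friday is November 1 and the fourth is November 22.
1 March 2031 is a Saturday, so the first Sunday is March 2 and the second is March 9.
21 February 2031 falls between 22 November 2030 and 9 March 2031, so daylight saving is in effect and Norion District is at UTC+08:00.
10:45 Norion District − 8h = 02:45 UTC.
1 March 2031 is a Saturday, so the first Sunday is March 2 and the fourth is March 23.
1 September 2031 is a Monday, so the first Monday is September 1 and the third is September 15.
At the standard offset (UTC+05:00), 02:45 UTC + 5h = 07:45 Tareph Station standard time.
The standard-time date in Tareph Station, 21 February 2031, does not fall between 23 March and 15 September, so daylight saving is not in effect and Tareph Station is at UTC+05:00.
02:45 UTC + 5h = 07:45 Tareph Station.

07:45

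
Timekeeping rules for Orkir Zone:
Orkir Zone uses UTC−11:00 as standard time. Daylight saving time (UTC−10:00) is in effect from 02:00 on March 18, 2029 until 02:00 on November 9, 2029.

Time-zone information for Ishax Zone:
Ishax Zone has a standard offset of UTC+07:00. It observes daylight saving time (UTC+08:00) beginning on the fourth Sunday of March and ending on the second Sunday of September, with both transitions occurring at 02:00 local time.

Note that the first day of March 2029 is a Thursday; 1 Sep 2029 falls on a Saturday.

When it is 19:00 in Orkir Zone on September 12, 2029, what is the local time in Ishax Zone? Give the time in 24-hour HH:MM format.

September 12, 2029 lies within the daylight-saving period (18 March – 9 November), so Orkir Zone is on daylight time, UTC−10:00.
19:00 Orkir Zone + 10h = 05:00 UTC (rolling into the next day, 13 September 2029).
1 March 2029 is a Thursday, so the first Sunday is March 4 and the fourth is March 25.
1 September 2029 is a Saturday, so the first Sunday is September 2 and the second is September 9.
At the standard offset (UTC+07:00), 05:00 UTC + 7h = 12:00 Ishax Zone standard time.
The standard-time date in Ishax Zone, September 13, 2029, is outside the daylight-saving period (25 March – 9 September), so Ishax Zone is on standard time, UTC+07:00.
05:00 UTC + 7h = 12:00 Ishax Zone.

12:00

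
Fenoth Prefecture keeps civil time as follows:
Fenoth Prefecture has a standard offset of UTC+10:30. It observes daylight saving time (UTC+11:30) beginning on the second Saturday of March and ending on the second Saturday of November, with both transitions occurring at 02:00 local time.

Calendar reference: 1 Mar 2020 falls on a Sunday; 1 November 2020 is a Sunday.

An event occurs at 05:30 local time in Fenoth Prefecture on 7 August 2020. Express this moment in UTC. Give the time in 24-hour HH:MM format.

18:00

1 March 2020 is a Sunday, so the first Saturday is March 7 and the second is March 14.
1 November 2020 is a Sunday, so the first Saturday is November 7 and the second is November 14.
Daylight saving runs 14 March – 14 November; 7 August 2020 is inside that window, so Fenoth Prefecture is at UTC+11:30.
05:30 local − 11h30m = 18:00 UTC (rolling into the previous day, 6 August 2020).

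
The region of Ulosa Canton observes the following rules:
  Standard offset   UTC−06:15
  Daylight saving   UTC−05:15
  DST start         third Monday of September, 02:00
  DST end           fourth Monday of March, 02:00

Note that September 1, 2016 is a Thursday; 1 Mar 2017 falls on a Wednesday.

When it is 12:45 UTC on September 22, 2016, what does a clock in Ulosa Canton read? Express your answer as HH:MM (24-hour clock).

1 September 2016 is a Thursday, so the first Monday is September 5 and the third is September 19.
1 March 2017 is a Wednesday, so the first Monday is March 6 and the fourth is March 27.
At the standard offset (UTC−06:15), 12:45 UTC − 6h15m = 06:30 Ulosa Canton standard time.
Daylight saving runs 19 September 2016 – 27 March 2017; the standard-time date in Ulosa Canton, September 22, 2016, is inside that window, so Ulosa Canton is at UTC−05:15.
12:45 UTC − 5h15m = 07:30 local.

07:30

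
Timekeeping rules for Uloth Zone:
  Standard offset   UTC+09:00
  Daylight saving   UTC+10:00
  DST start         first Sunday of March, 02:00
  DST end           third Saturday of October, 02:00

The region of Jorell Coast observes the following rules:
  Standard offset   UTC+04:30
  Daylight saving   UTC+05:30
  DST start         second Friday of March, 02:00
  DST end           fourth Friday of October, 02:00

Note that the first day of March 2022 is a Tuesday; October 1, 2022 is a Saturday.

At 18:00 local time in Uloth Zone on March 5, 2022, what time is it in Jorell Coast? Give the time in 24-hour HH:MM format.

13:30

1 March 2022 is a Tuesday, so the first Sunday is March 6.
1 October 2022 is a Saturday, so the first Saturday is October 1 and the third is October 15.
March 5, 2022 does not fall between 6 March and 15 October, so daylight saving is not in effect and Uloth Zone is at UTC+09:00.
18:00 Uloth Zone − 9h = 09:00 UTC.
1 March 2022 is a Tuesday, so the first Friday is March 4 and the second is March 11.
1 October 2022 is a Saturday, so the first Friday is October 7 and the fourth is October 28.
At the standard offset (UTC+04:30), 09:00 UTC + 4h30m = 13:30 Jorell Coast standard time.
The standard-time date in Jorell Coast, March 5, 2022, is outside the daylight-saving period (11 March – 28 October), so Jorell Coast is on standard time, UTC+04:30.
09:00 UTC + 4h30m = 13:30 Jorell Coast.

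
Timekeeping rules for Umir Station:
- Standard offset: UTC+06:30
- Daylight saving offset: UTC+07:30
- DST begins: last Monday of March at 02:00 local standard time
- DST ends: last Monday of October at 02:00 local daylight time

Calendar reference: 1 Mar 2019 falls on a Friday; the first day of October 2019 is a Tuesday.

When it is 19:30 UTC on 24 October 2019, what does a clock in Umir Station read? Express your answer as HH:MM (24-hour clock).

03:00

1 March 2019 is a Friday, so Mondays fall on 4, 11, 18, 25; the last is March 25.
1 October 2019 is a Tuesday, so Mondays fall on 7, 14, 21, 28; the last is October 28.
At the standard offset (UTC+06:30), 19:30 UTC + 6h30m = 02:00 Umir Station standard time (rolling into the next day, 25 October 2019).
The standard-time date in Umir Station, 25 October 2019, falls between 25 March and 28 October, so daylight saving is in effect and Umir Station is at UTC+07:30.
19:30 UTC + 7h30m = 03:00 local (rolling into the next day, 25 October 2019).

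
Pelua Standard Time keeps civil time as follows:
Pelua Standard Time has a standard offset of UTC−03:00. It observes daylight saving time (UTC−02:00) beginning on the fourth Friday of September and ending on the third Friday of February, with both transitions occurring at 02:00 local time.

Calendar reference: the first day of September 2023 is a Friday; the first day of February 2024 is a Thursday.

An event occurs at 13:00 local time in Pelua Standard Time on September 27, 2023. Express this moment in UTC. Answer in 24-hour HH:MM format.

15:00

1 September 2023 is a Friday, so the first Friday is September 1 and the fourth is September 22.
1 February 2024 is a Thursday, so the first Friday is February 2 and the third is February 16.
September 27, 2023 lies within the daylight-saving period (22 September 2023 – 16 February 2024), so Pelua Standard Time is on daylight time, UTC−02:00.
13:00 local + 2h = 15:00 UTC.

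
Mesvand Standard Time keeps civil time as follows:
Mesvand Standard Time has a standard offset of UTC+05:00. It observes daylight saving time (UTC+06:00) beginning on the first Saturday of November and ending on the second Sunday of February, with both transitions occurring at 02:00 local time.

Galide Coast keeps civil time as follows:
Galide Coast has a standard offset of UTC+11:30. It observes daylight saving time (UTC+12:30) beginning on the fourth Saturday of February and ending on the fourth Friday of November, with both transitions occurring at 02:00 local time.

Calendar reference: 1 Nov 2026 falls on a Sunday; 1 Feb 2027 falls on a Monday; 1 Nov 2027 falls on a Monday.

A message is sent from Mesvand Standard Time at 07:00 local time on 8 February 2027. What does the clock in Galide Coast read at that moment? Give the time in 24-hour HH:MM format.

12:30

1 November 2026 is a Sunday, so the first Saturday is November 7.
1 February 2027 is a Monday, so the first Sunday is February 7 and the second is February 14.
8 February 2027 falls between 7 November 2026 and 14 February 2027, so daylight saving is in effect and Mesvand Standard Time is at UTC+06:00.
07:00 Mesvand Standard Time − 6h = 01:00 UTC.
1 February 2027 is a Monday, so the first Saturday is February 6 and the fourth is February 27.
1 November 2027 is a Monday, so the first Friday is November 5 and the fourth is November 26.
At the standard offset (UTC+11:30), 01:00 UTC + 11h30m = 12:30 Galide Coast standard time.
The standard-time date in Galide Coast, 8 February 2027, is outside the daylight-saving period (27 February – 26 November), so Galide Coast is on standard time, UTC+11:30.
01:00 UTC + 11h30m = 12:30 Galide Coast.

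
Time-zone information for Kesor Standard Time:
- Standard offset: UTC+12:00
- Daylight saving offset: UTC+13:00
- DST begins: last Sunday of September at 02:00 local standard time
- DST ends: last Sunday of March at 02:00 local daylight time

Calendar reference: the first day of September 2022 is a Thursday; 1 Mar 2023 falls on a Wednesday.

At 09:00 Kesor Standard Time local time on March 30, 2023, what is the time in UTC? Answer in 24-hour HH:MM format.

21:00

1 September 2022 is a Thursday, so Sundays fall on 4, 11, 18, 25; the last is September 25.
1 March 2023 is a Wednesday, so Sundays fall on 5, 12, 19, 26; the last is March 26.
March 30, 2023 is outside the daylight-saving period (25 September 2022 – 26 March 2023), so Kesor Standard Time is on standard time, UTC+12:00.
09:00 local − 12h = 21:00 UTC (rolling into the previous day, 29 March 2023).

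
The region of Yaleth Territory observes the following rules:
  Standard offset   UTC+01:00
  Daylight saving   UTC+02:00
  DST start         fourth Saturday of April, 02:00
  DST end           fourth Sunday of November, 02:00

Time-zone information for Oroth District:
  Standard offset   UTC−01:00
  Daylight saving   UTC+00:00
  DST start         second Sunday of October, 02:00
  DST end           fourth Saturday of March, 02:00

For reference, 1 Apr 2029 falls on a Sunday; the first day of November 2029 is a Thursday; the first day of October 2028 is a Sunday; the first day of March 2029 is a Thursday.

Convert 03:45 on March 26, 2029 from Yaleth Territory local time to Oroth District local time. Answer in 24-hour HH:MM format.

01:45

1 April 2029 is a Sunday, so the first Saturday is April 7 and the fourth is April 28.
1 November 2029 is a Thursday, so the first Sunday is November 4 and the fourth is November 25.
Daylight saving runs 28 April – 25 November; March 26, 2029 is outside that window, so Yaleth Territory is on standard time at UTC+01:00.
03:45 Yaleth Territory − 1h = 02:45 UTC.
1 October 2028 is a Sunday, so the first Sunday is October 1 and the second is October 8.
1 March 2029 is a Thursday, so the first Saturday is March 3 and the fourth is March 24.
At the standard offset (UTC−01:00), 02:45 UTC − 1h = 01:45 Oroth District standard time.
The standard-time date in Oroth District, March 26, 2029, is outside the daylight-saving period (8 October 2028 – 24 March 2029), so Oroth District is on standard time, UTC−01:00.
02:45 UTC − 1h = 01:45 Oroth District.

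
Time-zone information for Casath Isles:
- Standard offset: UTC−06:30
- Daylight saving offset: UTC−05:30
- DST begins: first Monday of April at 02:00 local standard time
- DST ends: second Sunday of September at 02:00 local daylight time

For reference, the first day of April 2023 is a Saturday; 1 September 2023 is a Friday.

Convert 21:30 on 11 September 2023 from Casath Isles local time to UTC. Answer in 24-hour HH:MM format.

1 April 2023 is a Saturday, so the first Monday is April 3.
1 September 2023 is a Friday, so the first Sunday is September 3 and the second is September 10.
Daylight saving runs 3 April – 10 September; 11 September 2023 is outside that window, so Casath Isles is on standard time at UTC−06:30.
21:30 local + 6h30m = 04:00 UTC (rolling into the next day, 12 September 2023).

04:00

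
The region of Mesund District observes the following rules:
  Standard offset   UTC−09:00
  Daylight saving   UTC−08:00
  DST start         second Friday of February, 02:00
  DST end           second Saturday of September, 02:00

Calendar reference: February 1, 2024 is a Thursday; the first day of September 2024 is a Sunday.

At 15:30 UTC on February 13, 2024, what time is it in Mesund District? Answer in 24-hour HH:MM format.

07:30

1 February 2024 is a Thursday, so the first Friday is February 2 and the second is February 9.
1 September 2024 is a Sunday, so the first Saturday is September 7 and the second is September 14.
At the standard offset (UTC−09:00), 15:30 UTC − 9h = 06:30 Mesund District standard time.
Daylight saving runs 9 February – 14 September; the standard-time date in Mesund District, February 13, 2024, is inside that window, so Mesund District is at UTC−08:00.
15:30 UTC − 8h = 07:30 local.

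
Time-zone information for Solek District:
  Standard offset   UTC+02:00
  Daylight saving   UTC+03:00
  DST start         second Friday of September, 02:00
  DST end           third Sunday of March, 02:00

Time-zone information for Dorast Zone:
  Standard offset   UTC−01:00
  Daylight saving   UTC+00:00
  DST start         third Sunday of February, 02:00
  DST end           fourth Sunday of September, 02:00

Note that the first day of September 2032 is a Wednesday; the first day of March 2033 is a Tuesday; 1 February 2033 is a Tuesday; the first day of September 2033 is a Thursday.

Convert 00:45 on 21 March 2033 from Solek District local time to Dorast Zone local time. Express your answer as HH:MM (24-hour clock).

22:45

1 September 2032 is a Wednesday, so the first Friday is September 3 and the second is September 10.
1 March 2033 is a Tuesday, so the first Sunday is March 6 and the third is March 20.
21 March 2033 does not fall between 10 September 2032 and 20 March 2033, so daylight saving is not in effect and Solek District is at UTC+02:00.
00:45 Solek District − 2h = 22:45 UTC (rolling into the previous day, 20 March 2033).
1 February 2033 is a Tuesday, so the first Sunday is February 6 and the third is February 20.
1 September 2033 is a Thursday, so the first Sunday is September 4 and the fourth is September 25.
At the standard offset (UTC−01:00), 22:45 UTC − 1h = 21:45 Dorast Zone standard time.
The standard-time date in Dorast Zone, 20 March 2033, lies within the daylight-saving period (20 February – 25 September), so Dorast Zone is on daylight time, UTC+00:00.
22:45 UTC + 0h = 22:45 Dorast Zone.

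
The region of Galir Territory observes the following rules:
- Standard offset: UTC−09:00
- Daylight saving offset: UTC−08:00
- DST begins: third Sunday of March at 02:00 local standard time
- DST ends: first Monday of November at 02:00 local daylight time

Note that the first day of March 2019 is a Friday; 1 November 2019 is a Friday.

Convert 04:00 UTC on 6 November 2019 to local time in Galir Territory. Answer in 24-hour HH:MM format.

19:00

1 March 2019 is a Friday, so the first Sunday is March 3 and the third is March 17.
1 November 2019 is a Friday, so the first Monday is November 4.
At the standard offset (UTC−09:00), 04:00 UTC − 9h = 19:00 Galir Territory standard time (rolling into the previous day, 5 November 2019).
Daylight saving runs 17 March – 4 November; the standard-time date in Galir Territory, 5 November 2019, is outside that window, so Galir Territory is on standard time at UTC−09:00.
04:00 UTC − 9h = 19:00 local (rolling into the previous day, 5 November 2019).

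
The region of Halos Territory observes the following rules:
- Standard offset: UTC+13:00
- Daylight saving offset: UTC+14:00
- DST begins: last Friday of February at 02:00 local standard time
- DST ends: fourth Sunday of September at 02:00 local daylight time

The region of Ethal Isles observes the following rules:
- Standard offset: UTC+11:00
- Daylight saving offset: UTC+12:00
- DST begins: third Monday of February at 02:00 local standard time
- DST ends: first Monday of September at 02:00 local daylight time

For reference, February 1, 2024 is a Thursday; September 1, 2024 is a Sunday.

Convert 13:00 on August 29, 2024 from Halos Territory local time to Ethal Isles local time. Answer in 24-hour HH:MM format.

11:00

1 February 2024 is a Thursday, so Fridays fall on 2, 9, 16, 23; the last is February 23.
1 September 2024 is a Sunday, so the first Sunday is September 1 and the fourth is September 22.
Daylight saving runs 23 February – 22 September; August 29, 2024 is inside that window, so Halos Territory is at UTC+14:00.
13:00 Halos Territory − 14h = 23:00 UTC (rolling into the previous day, 28 August 2024).
1 February 2024 is a Thursday, so the first Monday is February 5 and the third is February 19.
1 September 2024 is a Sunday, so the first Monday is September 2.
At the standard offset (UTC+11:00), 23:00 UTC + 11h = 10:00 Ethal Isles standard time (rolling into the next day, 29 August 2024).
The standard-time date in Ethal Isles, August 29, 2024, falls between 19 February and 2 September, so daylight saving is in effect and Ethal Isles is at UTC+12:00.
23:00 UTC + 12h = 11:00 Ethal Isles (rolling into the next day, 29 August 2024).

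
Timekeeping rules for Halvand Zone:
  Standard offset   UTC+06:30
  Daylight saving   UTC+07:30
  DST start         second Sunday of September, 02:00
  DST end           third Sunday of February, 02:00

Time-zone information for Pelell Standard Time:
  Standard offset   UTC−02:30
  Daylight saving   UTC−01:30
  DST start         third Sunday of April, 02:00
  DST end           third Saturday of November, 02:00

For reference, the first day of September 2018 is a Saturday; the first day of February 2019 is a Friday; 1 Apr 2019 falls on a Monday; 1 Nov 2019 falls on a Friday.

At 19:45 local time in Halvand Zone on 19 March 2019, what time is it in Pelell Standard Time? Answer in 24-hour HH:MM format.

10:45

1 September 2018 is a Saturday, so the first Sunday is September 2 and the second is September 9.
1 February 2019 is a Friday, so the first Sunday is February 3 and the third is February 17.
19 March 2019 is outside the daylight-saving period (9 September 2018 – 17 February 2019), so Halvand Zone is on standard time, UTC+06:30.
19:45 Halvand Zone − 6h30m = 13:15 UTC.
1 April 2019 is a Monday, so the first Sunday is April 7 and the third is April 21.
1 November 2019 is a Friday, so the first Saturday is November 2 and the third is November 16.
At the standard offset (UTC−02:30), 13:15 UTC − 2h30m = 10:45 Pelell Standard Time standard time.
The standard-time date in Pelell Standard Time, 19 March 2019, does not fall between 21 April and 16 November, so daylight saving is not in effect and Pelell Standard Time is at UTC−02:30.
13:15 UTC − 2h30m = 10:45 Pelell Standard Time.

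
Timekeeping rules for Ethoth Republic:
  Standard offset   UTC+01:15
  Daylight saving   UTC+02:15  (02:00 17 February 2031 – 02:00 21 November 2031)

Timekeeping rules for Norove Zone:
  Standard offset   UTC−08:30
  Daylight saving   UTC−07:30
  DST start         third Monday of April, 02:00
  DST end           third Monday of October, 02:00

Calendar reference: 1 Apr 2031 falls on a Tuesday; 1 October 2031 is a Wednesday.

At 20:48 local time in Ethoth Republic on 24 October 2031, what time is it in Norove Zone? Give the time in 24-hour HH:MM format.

24 October 2031 falls between 17 February and 21 November, so daylight saving is in effect and Ethoth Republic is at UTC+02:15.
20:48 Ethoth Republic − 2h15m = 18:33 UTC.
1 April 2031 is a Tuesday, so the first Monday is April 7 and the third is April 21.
1 October 2031 is a Wednesday, so the first Monday is October 6 and the third is October 20.
At the standard offset (UTC−08:30), 18:33 UTC − 8h30m = 10:03 Norove Zone standard time.
Daylight saving runs 21 April – 20 October; the standard-time date in Norove Zone, 24 October 2031, is outside that window, so Norove Zone is on standard time at UTC−08:30.
18:33 UTC − 8h30m = 10:03 Norove Zone.

10:03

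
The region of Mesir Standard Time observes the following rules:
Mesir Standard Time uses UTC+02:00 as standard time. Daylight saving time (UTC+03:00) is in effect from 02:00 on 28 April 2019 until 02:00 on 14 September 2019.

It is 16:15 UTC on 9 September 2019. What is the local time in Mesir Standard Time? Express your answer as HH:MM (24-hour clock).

At the standard offset (UTC+02:00), 16:15 UTC + 2h = 18:15 Mesir Standard Time standard time.
The standard-time date in Mesir Standard Time, 9 September 2019, lies within the daylight-saving period (28 April – 14 September), so Mesir Standard Time is on daylight time, UTC+03:00.
16:15 UTC + 3h = 19:15 local.

19:15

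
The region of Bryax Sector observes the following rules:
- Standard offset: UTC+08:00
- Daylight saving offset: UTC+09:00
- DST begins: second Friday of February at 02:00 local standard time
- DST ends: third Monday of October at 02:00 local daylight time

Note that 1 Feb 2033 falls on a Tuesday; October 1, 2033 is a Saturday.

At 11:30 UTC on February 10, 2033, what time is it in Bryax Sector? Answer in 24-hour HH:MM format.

1 February 2033 is a Tuesday, so the first Friday is February 4 and the second is February 11.
1 October 2033 is a Saturday, so the first Monday is October 3 and the third is October 17.
At the standard offset (UTC+08:00), 11:30 UTC + 8h = 19:30 Bryax Sector standard time.
The standard-time date in Bryax Sector, February 10, 2033, does not fall between 11 February and 17 October, so daylight saving is not in effect and Bryax Sector is at UTC+08:00.
11:30 UTC + 8h = 19:30 local.

19:30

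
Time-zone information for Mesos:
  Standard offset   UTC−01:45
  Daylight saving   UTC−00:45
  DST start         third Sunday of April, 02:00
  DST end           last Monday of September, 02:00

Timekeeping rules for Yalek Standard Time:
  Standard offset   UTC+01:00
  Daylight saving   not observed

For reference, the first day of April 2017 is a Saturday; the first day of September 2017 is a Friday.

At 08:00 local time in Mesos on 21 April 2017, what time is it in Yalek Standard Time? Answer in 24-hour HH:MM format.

09:45

1 April 2017 is a Saturday, so the first Sunday is April 2 and the third is April 16.
1 September 2017 is a Friday, so Mondays fall on 4, 11, 18, 25; the last is September 25.
21 April 2017 falls between 16 April and 25 September, so daylight saving is in effect and Mesos is at UTC−00:45.
08:00 Mesos + 0h45m = 08:45 UTC.
Yalek Standard Time has no daylight saving, so its offset is UTC+01:00 year-round.
08:45 UTC + 1h = 09:45 Yalek Standard Time.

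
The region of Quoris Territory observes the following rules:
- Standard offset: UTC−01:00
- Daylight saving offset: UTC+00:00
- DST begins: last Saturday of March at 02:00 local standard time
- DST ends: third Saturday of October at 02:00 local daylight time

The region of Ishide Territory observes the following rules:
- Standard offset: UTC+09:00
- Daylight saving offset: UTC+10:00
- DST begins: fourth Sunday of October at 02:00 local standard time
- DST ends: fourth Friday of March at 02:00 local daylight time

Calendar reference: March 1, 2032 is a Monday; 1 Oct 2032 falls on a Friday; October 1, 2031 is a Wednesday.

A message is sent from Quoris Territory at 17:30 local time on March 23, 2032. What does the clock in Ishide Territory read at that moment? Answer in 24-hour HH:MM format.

04:30

1 March 2032 is a Monday, so Saturdays fall on 6, 13, 20, 27; the last is March 27.
1 October 2032 is a Friday, so the first Saturday is October 2 and the third is October 16.
Daylight saving runs 27 March – 16 October; March 23, 2032 is outside that window, so Quoris Territory is on standard time at UTC−01:00.
17:30 Quoris Territory + 1h = 18:30 UTC.
1 October 2031 is a Wednesday, so the first Sunday is October 5 and the fourth is October 26.
1 March 2032 is a Monday, so the first Friday is March 5 and the fourth is March 26.
At the standard offset (UTC+09:00), 18:30 UTC + 9h = 03:30 Ishide Territory standard time (rolling into the next day, 24 March 2032).
The standard-time date in Ishide Territory, March 24, 2032, falls between 26 October 2031 and 26 March 2032, so daylight saving is in effect and Ishide Territory is at UTC+10:00.
18:30 UTC + 10h = 04:30 Ishide Territory (rolling into the next day, 24 March 2032).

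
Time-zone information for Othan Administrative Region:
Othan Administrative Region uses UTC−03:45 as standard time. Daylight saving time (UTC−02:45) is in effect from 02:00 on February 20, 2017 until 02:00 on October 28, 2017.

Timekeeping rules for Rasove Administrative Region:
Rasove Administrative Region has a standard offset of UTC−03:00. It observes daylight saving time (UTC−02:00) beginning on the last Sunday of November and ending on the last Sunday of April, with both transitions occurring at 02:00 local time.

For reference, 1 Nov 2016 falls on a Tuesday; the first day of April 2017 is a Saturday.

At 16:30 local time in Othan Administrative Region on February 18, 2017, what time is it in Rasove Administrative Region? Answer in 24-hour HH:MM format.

18:15

February 18, 2017 is outside the daylight-saving period (20 February – 28 October), so Othan Administrative Region is on standard time, UTC−03:45.
16:30 Othan Administrative Region + 3h45m = 20:15 UTC.
1 November 2016 is a Tuesday, so Sundays fall on 6, 13, 20, 27; the last is November 27.
1 April 2017 is a Saturday, so Sundays fall on 2, 9, 16, 23, 30; the last is April 30.
At the standard offset (UTC−03:00), 20:15 UTC − 3h = 17:15 Rasove Administrative Region standard time.
The standard-time date in Rasove Administrative Region, February 18, 2017, lies within the daylight-saving period (27 November 2016 – 30 April 2017), so Rasove Administrative Region is on daylight time, UTC−02:00.
20:15 UTC − 2h = 18:15 Rasove Administrative Region.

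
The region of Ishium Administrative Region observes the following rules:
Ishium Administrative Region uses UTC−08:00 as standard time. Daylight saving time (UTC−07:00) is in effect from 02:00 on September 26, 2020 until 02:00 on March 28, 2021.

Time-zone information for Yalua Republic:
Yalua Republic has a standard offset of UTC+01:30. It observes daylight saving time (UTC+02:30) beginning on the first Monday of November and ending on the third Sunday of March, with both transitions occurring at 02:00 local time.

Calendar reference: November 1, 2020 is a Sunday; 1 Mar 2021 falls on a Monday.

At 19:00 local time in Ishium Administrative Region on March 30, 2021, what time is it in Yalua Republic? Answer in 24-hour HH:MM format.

March 30, 2021 does not fall between 26 September 2020 and 28 March 2021, so daylight saving is not in effect and Ishium Administrative Region is at UTC−08:00.
19:00 Ishium Administrative Region + 8h = 03:00 UTC (rolling into the next day, 31 March 2021).
1 November 2020 is a Sunday, so the first Monday is November 2.
1 March 2021 is a Monday, so the first Sunday is March 7 and the third is March 21.
At the standard offset (UTC+01:30), 03:00 UTC + 1h30m = 04:30 Yalua Republic standard time.
Daylight saving runs 2 November 2020 – 21 March 2021; the standard-time date in Yalua Republic, March 31, 2021, is outside that window, so Yalua Republic is on standard time at UTC+01:30.
03:00 UTC + 1h30m = 04:30 Yalua Republic.

04:30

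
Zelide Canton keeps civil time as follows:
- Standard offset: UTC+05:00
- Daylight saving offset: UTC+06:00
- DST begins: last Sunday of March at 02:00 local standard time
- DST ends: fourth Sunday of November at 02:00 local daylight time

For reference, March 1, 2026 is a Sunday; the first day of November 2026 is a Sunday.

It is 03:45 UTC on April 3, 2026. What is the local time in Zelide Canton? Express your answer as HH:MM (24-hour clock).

09:45

1 March 2026 is a Sunday, so Sundays fall on 1, 8, 15, 22, 29; the last is March 29.
1 November 2026 is a Sunday, so the first Sunday is November 1 and the fourth is November 22.
At the standard offset (UTC+05:00), 03:45 UTC + 5h = 08:45 Zelide Canton standard time.
The standard-time date in Zelide Canton, April 3, 2026, falls between 29 March and 22 November, so daylight saving is in effect and Zelide Canton is at UTC+06:00.
03:45 UTC + 6h = 09:45 local.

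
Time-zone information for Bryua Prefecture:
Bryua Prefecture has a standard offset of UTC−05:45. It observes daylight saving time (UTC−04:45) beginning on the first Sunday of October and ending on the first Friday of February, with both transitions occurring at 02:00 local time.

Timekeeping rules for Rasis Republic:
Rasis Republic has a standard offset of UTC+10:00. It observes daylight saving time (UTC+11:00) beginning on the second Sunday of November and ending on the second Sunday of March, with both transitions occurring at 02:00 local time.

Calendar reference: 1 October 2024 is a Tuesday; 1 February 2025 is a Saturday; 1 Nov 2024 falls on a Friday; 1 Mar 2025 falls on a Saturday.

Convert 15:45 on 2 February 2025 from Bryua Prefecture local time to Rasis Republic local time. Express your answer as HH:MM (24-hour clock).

1 October 2024 is a Tuesday, so the first Sunday is October 6.
1 February 2025 is a Saturday, so the first Friday is February 7.
Daylight saving runs 6 October 2024 – 7 February 2025; 2 February 2025 is inside that window, so Bryua Prefecture is at UTC−04:45.
15:45 Bryua Prefecture + 4h45m = 20:30 UTC.
1 November 2024 is a Friday, so the first Sunday is November 3 and the second is November 10.
1 March 2025 is a Saturday, so the first Sunday is March 2 and the second is March 9.
At the standard offset (UTC+10:00), 20:30 UTC + 10h = 06:30 Rasis Republic standard time (rolling into the next day, 3 February 2025).
The standard-time date in Rasis Republic, 3 February 2025, falls between 10 November 2024 and 9 March 2025, so daylight saving is in effect and Rasis Republic is at UTC+11:00.
20:30 UTC + 11h = 07:30 Rasis Republic (rolling into the next day, 3 February 2025).

07:30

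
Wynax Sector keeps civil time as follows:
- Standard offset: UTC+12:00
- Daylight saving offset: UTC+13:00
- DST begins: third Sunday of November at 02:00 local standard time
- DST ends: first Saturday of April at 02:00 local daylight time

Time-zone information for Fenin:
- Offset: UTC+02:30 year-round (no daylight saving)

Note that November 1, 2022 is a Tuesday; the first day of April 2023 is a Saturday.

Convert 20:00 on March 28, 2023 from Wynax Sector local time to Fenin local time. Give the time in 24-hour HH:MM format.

1 November 2022 is a Tuesday, so the first Sunday is November 6 and the third is November 20.
1 April 2023 is a Saturday, so the first Saturday is April 1.
March 28, 2023 falls between 20 November 2022 and 1 April 2023, so daylight saving is in effect and Wynax Sector is at UTC+13:00.
20:00 Wynax Sector − 13h = 07:00 UTC.
Fenin has no daylight saving, so its offset is UTC+02:30 year-round.
07:00 UTC + 2h30m = 09:30 Fenin.

09:30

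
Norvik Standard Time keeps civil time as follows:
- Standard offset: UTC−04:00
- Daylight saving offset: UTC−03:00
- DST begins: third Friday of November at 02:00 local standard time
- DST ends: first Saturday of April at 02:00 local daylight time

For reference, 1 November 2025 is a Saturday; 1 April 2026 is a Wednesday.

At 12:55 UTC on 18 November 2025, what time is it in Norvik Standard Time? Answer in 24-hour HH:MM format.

08:55

1 November 2025 is a Saturday, so the first Friday is November 7 and the third is November 21.
1 April 2026 is a Wednesday, so the first Saturday is April 4.
At the standard offset (UTC−04:00), 12:55 UTC − 4h = 08:55 Norvik Standard Time standard time.
Daylight saving runs 21 November 2025 – 4 April 2026; the standard-time date in Norvik Standard Time, 18 November 2025, is outside that window, so Norvik Standard Time is on standard time at UTC−04:00.
12:55 UTC − 4h = 08:55 local.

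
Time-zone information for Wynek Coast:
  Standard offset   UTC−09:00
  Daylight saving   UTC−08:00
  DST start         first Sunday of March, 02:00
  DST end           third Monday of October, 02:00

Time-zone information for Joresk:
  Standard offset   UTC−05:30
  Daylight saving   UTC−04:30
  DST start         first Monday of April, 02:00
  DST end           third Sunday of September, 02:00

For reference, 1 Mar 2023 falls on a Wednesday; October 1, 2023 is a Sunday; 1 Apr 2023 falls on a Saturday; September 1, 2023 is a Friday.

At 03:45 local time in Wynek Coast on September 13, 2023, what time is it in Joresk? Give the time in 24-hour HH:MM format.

1 March 2023 is a Wednesday, so the first Sunday is March 5.
1 October 2023 is a Sunday, so the first Monday is October 2 and the third is October 16.
September 13, 2023 falls between 5 March and 16 October, so daylight saving is in effect and Wynek Coast is at UTC−08:00.
03:45 Wynek Coast + 8h = 11:45 UTC.
1 April 2023 is a Saturday, so the first Monday is April 3.
1 September 2023 is a Friday, so the first Sunday is September 3 and the third is September 17.
At the standard offset (UTC−05:30), 11:45 UTC − 5h30m = 06:15 Joresk standard time.
Daylight saving runs 3 April – 17 September; the standard-time date in Joresk, September 13, 2023, is inside that window, so Joresk is at UTC−04:30.
11:45 UTC − 4h30m = 07:15 Joresk.

07:15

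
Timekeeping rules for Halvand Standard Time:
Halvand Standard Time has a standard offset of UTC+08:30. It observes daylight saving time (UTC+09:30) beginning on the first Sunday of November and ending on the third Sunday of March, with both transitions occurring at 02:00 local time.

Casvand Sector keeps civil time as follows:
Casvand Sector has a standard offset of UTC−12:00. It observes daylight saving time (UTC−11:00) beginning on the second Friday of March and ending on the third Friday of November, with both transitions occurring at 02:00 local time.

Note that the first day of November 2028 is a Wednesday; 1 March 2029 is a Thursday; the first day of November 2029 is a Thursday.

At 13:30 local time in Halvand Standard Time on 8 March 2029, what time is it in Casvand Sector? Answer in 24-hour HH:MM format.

1 November 2028 is a Wednesday, so the first Sunday is November 5.
1 March 2029 is a Thursday, so the first Sunday is March 4 and the third is March 18.
8 March 2029 lies within the daylight-saving period (5 November 2028 – 18 March 2029), so Halvand Standard Time is on daylight time, UTC+09:30.
13:30 Halvand Standard Time − 9h30m = 04:00 UTC.
1 March 2029 is a Thursday, so the first Friday is March 2 and the second is March 9.
1 November 2029 is a Thursday, so the first Friday is November 2 and the third is November 16.
At the standard offset (UTC−12:00), 04:00 UTC − 12h = 16:00 Casvand Sector standard time (rolling into the previous day, 7 March 2029).
The standard-time date in Casvand Sector, 7 March 2029, is outside the daylight-saving period (9 March – 16 November), so Casvand Sector is on standard time, UTC−12:00.
04:00 UTC − 12h = 16:00 Casvand Sector (rolling into the previous day, 7 March 2029).

16:00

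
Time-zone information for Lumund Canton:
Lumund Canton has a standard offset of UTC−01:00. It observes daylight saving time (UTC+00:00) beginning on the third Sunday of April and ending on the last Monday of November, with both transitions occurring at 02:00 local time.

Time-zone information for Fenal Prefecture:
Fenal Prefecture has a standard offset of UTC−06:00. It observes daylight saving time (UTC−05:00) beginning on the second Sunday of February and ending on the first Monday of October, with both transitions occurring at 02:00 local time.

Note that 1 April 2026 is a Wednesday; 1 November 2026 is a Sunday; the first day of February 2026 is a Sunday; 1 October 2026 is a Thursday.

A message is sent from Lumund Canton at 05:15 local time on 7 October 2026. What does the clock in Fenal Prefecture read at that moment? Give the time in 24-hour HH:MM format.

23:15

1 April 2026 is a Wednesday, so the first Sunday is April 5 and the third is April 19.
1 November 2026 is a Sunday, so Mondays fall on 2, 9, 16, 23, 30; the last is November 30.
Daylight saving runs 19 April – 30 November; 7 October 2026 is inside that window, so Lumund Canton is at UTC+00:00.
05:15 Lumund Canton − 0h = 05:15 UTC.
1 February 2026 is a Sunday, so the first Sunday is February 1 and the second is February 8.
1 October 2026 is a Thursday, so the first Monday is October 5.
At the standard offset (UTC−06:00), 05:15 UTC − 6h = 23:15 Fenal Prefecture standard time (rolling into the previous day, 6 October 2026).
The standard-time date in Fenal Prefecture, 6 October 2026, does not fall between 8 February and 5 October, so daylight saving is not in effect and Fenal Prefecture is at UTC−06:00.
05:15 UTC − 6h = 23:15 Fenal Prefecture (rolling into the previous day, 6 October 2026).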